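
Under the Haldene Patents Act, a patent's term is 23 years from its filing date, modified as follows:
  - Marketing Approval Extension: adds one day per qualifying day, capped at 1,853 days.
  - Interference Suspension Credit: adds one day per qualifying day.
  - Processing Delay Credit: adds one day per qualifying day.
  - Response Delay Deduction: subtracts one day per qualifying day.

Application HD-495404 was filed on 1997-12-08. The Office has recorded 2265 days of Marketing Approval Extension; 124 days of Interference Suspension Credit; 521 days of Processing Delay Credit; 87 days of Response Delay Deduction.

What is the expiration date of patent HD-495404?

Base term: filing date + 23 years → 8 December 2020.
Marketing Approval Extension: 2265 days claimed exceeds the 1853-day cap, so +1853 days → 4 January 2026.
Interference Suspension Credit: +124 days → 8 May 2026.
Processing Delay Credit: +521 days → 11 October 2027.
Response Delay Deduction: −87 days → 16 July 2027.

July 16, 2027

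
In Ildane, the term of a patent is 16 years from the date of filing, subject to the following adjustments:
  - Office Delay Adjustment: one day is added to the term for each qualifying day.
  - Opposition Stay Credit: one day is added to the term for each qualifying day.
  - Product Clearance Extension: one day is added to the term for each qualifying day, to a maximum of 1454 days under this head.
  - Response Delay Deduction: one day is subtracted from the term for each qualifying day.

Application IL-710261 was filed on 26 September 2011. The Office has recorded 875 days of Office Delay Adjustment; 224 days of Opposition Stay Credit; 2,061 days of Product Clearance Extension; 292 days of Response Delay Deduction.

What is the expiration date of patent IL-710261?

Base term: filing date + 16 years → 26 September 2027.
Office Delay Adjustment: +875 days → 17 February 2030.
Opposition Stay Credit: +224 days → 29 September 2030.
Product Clearance Extension: 2061 days claimed exceeds the 1454-day cap, so +1454 days → 22 September 2034.
Response Delay Deduction: −292 days → 4 December 2033.

December 4, 2033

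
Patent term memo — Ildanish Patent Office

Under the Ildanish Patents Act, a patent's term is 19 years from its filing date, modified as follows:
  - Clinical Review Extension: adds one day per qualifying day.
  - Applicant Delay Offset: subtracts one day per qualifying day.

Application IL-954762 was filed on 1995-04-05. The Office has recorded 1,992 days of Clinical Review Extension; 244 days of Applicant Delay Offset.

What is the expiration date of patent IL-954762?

January 17, 2019

Base term: filing date + 19 years → 5 April 2014.
Clinical Review Extension: +1992 days → 18 September 2019.
Applicant Delay Offset: −244 days → 17 January 2019.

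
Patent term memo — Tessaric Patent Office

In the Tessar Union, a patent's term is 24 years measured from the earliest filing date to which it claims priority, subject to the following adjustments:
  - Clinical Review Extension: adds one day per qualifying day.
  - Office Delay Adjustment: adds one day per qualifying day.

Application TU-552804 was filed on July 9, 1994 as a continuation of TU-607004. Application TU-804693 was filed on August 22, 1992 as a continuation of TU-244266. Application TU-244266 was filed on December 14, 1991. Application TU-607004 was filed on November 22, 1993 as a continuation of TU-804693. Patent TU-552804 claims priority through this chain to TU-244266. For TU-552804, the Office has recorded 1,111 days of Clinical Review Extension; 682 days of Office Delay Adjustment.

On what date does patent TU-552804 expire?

November 10, 2020

Earliest priority filing: 14 December 1991.
Base term: 14 December 1991 + 24 years → 14 December 2015.
Clinical Review Extension: +1111 days → 29 December 2018.
Office Delay Adjustment: +682 days → 10 November 2020.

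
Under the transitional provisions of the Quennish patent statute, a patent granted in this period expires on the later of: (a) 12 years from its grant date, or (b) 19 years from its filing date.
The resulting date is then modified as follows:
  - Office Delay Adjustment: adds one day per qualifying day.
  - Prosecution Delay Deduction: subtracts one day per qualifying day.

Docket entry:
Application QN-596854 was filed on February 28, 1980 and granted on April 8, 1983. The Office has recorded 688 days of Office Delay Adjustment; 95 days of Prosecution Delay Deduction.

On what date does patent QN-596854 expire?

(a) grant + 12 years → 8 April 1995.
(b) filing + 19 years → 28 February 1999.
Later of the two: 28 February 1999.
Office Delay Adjustment: +688 days → 16 January 2001.
Prosecution Delay Deduction: −95 days → 13 October 2000.

2000-10-13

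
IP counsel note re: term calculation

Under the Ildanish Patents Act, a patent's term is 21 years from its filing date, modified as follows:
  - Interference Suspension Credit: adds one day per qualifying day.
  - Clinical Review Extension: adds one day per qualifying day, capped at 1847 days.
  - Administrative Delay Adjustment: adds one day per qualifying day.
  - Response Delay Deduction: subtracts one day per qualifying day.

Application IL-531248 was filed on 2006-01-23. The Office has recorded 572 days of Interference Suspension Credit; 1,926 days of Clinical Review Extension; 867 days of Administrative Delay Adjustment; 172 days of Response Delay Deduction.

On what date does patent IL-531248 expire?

Base term: filing date + 21 years → 23 January 2027.
Interference Suspension Credit: +572 days → 17 August 2028.
Clinical Review Extension: 1926 days claimed exceeds the 1847-day cap, so +1847 days → 7 September 2033.
Administrative Delay Adjustment: +867 days → 22 January 2036.
Response Delay Deduction: −172 days → 3 August 2035.

August 3, 2035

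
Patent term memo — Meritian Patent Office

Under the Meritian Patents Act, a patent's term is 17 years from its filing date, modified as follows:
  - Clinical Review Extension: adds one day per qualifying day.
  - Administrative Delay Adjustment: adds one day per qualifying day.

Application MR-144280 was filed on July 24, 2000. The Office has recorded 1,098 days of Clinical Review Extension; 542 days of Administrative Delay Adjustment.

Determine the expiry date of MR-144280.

2022-01-19

Base term: filing date + 17 years → 24 July 2017.
Clinical Review Extension: +1098 days → 26 July 2020.
Administrative Delay Adjustment: +542 days → 19 January 2022.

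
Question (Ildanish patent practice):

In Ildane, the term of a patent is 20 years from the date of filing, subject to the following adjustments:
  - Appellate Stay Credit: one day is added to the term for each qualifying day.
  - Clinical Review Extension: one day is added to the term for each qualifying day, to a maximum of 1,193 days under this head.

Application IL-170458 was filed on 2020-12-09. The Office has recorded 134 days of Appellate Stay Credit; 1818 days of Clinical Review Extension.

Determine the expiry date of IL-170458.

2044-07-28

Base term: filing date + 20 years → 9 December 2040.
Appellate Stay Credit: +134 days → 22 April 2041.
Clinical Review Extension: 1818 days claimed exceeds the 1193-day cap, so +1193 days → 28 July 2044.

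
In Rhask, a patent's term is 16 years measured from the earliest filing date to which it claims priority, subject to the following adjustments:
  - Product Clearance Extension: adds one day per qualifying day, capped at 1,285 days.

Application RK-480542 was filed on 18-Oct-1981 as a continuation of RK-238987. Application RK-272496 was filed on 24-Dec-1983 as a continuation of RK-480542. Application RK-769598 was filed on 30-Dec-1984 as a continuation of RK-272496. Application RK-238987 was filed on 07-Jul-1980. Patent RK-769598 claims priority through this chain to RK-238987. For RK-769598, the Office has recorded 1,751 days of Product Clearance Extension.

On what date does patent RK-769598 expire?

January 13, 2000

Earliest priority filing: 7 July 1980.
Base term: 7 July 1980 + 16 years → 7 July 1996.
Product Clearance Extension: 1751 days claimed exceeds the 1285-day cap, so +1285 days → 13 January 2000.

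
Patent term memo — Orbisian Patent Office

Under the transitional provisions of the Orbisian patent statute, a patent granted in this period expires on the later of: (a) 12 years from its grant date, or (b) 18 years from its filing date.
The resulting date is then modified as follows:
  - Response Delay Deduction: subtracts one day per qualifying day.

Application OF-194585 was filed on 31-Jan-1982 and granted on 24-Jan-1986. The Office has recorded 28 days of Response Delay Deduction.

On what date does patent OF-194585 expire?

2000-01-03

(a) grant + 12 years → 24 January 1998.
(b) filing + 18 years → 31 January 2000.
Later of the two: 31 January 2000.
Response Delay Deduction: −28 days → 3 January 2000.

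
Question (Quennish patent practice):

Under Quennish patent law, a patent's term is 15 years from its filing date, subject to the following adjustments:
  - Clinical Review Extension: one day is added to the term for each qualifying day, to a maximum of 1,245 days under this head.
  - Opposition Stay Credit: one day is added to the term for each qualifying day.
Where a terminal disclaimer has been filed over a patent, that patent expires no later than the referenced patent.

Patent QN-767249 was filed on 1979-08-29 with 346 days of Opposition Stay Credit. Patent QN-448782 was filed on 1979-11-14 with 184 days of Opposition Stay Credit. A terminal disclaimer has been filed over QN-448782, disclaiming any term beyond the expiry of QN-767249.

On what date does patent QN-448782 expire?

Natural term of QN-448782:
  Base: filing + 15 years → 14 November 1994.
  Opposition Stay Credit: +184 days → 17 May 1995.
Expiry of referenced patent QN-767249:
  Base: filing + 15 years → 29 August 1994.
  Opposition Stay Credit: +346 days → 10 August 1995.
Terminal disclaimer: QN-448782 expires on the earlier of 17 May 1995 and 10 August 1995.

May 17, 1995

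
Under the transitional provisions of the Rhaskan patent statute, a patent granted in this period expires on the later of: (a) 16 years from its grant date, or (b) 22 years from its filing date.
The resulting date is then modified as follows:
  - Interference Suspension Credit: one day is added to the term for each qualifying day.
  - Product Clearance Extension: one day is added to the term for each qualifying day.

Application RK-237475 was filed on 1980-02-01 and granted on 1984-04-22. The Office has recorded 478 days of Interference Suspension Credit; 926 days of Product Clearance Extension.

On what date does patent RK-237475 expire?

(a) grant + 16 years → 22 April 2000.
(b) filing + 22 years → 1 February 2002.
Later of the two: 1 February 2002.
Interference Suspension Credit: +478 days → 25 May 2003.
Product Clearance Extension: +926 days → 6 December 2005.

2005-12-06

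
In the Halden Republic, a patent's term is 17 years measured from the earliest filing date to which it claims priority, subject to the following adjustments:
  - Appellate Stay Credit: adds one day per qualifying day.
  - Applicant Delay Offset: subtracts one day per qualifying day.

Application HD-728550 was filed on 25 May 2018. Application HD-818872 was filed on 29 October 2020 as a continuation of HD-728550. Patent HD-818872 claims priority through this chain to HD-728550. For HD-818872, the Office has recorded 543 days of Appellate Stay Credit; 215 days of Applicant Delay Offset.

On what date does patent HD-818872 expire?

2036-04-17

Earliest priority filing: 25 May 2018.
Base term: 25 May 2018 + 17 years → 25 May 2035.
Appellate Stay Credit: +543 days → 18 November 2036.
Applicant Delay Offset: −215 days → 17 April 2036.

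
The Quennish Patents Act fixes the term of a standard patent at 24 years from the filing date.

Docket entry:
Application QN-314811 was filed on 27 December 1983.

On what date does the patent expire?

2007-12-27

Filing date + 24 years → 27 December 2007.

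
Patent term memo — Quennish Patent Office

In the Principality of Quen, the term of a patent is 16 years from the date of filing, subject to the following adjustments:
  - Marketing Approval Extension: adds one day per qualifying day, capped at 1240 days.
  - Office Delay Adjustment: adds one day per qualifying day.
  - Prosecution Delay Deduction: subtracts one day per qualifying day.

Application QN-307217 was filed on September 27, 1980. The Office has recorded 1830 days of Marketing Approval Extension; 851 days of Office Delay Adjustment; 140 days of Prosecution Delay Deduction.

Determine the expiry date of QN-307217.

Base term: filing date + 16 years → 27 September 1996.
Marketing Approval Extension: 1830 days claimed exceeds the 1240-day cap, so +1240 days → 19 February 2000.
Office Delay Adjustment: +851 days → 19 June 2002.
Prosecution Delay Deduction: −140 days → 30 January 2002.

January 30, 2002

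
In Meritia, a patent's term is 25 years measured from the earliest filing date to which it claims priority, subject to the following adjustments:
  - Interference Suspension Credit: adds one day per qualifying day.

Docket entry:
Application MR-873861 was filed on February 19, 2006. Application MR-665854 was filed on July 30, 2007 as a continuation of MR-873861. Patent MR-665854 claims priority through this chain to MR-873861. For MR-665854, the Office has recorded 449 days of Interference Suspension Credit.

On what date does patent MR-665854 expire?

Earliest priority filing: 19 February 2006.
Base term: 19 February 2006 + 25 years → 19 February 2031.
Interference Suspension Credit: +449 days → 13 May 2032.

May 13, 2032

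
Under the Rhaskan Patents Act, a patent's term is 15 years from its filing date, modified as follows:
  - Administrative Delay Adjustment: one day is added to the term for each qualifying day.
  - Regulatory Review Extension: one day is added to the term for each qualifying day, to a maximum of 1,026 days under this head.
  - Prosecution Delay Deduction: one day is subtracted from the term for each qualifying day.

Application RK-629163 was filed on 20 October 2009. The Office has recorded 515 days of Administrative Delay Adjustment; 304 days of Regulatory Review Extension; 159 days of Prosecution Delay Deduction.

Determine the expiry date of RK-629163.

Base term: filing date + 15 years → 20 October 2024.
Administrative Delay Adjustment: +515 days → 19 March 2026.
Regulatory Review Extension: 304 days (within the 1026-day cap) → +304 days → 17 January 2027.
Prosecution Delay Deduction: −159 days → 11 August 2026.

August 11, 2026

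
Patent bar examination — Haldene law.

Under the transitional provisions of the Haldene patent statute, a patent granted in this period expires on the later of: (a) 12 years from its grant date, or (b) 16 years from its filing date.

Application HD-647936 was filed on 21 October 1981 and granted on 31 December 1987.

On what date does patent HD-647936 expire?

1999-12-31

(a) grant + 12 years → 31 December 1999.
(b) filing + 16 years → 21 October 1997.
Later of the two: 31 December 1999.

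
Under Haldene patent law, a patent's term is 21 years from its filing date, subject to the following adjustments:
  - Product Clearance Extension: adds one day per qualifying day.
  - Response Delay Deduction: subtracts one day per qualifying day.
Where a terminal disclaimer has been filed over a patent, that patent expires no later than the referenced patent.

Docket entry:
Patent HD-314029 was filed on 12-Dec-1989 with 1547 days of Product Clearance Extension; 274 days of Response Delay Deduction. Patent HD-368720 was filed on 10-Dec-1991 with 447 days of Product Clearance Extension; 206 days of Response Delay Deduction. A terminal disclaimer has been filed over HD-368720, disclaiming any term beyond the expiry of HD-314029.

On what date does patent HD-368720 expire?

Natural term of HD-368720:
  Base: filing + 21 years → 10 December 2012.
  Product Clearance Extension: +447 days → 2 March 2014.
  Response Delay Deduction: −206 days → 8 August 2013.
Expiry of referenced patent HD-314029:
  Base: filing + 21 years → 12 December 2010.
  Product Clearance Extension: +1547 days → 8 March 2015.
  Response Delay Deduction: −274 days → 7 June 2014.
Terminal disclaimer: HD-368720 expires on the earlier of 8 August 2013 and 7 June 2014.

August 8, 2013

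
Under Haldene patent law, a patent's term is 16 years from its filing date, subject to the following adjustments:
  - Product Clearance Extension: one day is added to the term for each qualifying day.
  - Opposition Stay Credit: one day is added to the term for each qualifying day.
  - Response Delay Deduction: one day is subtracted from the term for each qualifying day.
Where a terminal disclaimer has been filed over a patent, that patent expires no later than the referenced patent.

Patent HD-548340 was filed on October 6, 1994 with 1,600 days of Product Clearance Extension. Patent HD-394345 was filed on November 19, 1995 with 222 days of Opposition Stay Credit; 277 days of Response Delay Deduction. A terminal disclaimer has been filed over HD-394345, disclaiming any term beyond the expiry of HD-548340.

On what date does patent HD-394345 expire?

2011-09-25

Natural term of HD-394345:
  Base: filing + 16 years → 19 November 2011.
  Opposition Stay Credit: +222 days → 28 June 2012.
  Response Delay Deduction: −277 days → 25 September 2011.
Expiry of referenced patent HD-548340:
  Base: filing + 16 years → 6 October 2010.
  Product Clearance Extension: +1600 days → 22 February 2015.
Terminal disclaimer: HD-394345 expires on the earlier of 25 September 2011 and 22 February 2015.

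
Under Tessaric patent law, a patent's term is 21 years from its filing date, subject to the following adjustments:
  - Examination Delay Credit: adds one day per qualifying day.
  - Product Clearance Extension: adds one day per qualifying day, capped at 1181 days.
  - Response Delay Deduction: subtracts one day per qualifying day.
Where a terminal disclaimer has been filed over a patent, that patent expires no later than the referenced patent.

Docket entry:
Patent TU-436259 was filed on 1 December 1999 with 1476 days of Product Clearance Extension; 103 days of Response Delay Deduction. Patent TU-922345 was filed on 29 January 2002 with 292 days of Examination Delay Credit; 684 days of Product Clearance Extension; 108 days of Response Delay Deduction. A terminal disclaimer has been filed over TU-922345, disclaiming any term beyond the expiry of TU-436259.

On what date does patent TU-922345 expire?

November 14, 2023

Natural term of TU-922345:
  Base: filing + 21 years → 29 January 2023.
  Examination Delay Credit: +292 days → 17 November 2023.
  Product Clearance Extension: 684 days (within the 1181-day cap) → +684 days → 1 October 2025.
  Response Delay Deduction: −108 days → 15 June 2025.
Expiry of referenced patent TU-436259:
  Base: filing + 21 years → 1 December 2020.
  Product Clearance Extension: 1476 days claimed exceeds the 1181-day cap, so +1181 days → 25 February 2024.
  Response Delay Deduction: −103 days → 14 November 2023.
Terminal disclaimer: TU-922345 expires on the earlier of 15 June 2025 and 14 November 2023.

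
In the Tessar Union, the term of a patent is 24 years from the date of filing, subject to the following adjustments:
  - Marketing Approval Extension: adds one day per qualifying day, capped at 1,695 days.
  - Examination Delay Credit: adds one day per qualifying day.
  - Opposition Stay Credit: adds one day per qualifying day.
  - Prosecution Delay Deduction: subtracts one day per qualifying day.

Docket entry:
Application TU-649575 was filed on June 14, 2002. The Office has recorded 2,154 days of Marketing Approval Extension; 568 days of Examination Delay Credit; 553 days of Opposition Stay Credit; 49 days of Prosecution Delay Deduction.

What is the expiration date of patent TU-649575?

Base term: filing date + 24 years → 14 June 2026.
Marketing Approval Extension: 2154 days claimed exceeds the 1695-day cap, so +1695 days → 3 February 2031.
Examination Delay Credit: +568 days → 24 August 2032.
Opposition Stay Credit: +553 days → 28 February 2034.
Prosecution Delay Deduction: −49 days → 10 January 2034.

January 10, 2034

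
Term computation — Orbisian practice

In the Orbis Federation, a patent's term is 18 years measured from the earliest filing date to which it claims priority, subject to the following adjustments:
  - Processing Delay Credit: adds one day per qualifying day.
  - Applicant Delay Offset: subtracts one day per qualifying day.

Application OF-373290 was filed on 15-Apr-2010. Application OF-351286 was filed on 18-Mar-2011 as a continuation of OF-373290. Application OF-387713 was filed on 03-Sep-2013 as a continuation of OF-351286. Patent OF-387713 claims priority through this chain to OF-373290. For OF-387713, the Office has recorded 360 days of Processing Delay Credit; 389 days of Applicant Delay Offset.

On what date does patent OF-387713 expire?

Earliest priority filing: 15 April 2010.
Base term: 15 April 2010 + 18 years → 15 April 2028.
Processing Delay Credit: +360 days → 10 April 2029.
Applicant Delay Offset: −389 days → 17 March 2028.

March 17, 2028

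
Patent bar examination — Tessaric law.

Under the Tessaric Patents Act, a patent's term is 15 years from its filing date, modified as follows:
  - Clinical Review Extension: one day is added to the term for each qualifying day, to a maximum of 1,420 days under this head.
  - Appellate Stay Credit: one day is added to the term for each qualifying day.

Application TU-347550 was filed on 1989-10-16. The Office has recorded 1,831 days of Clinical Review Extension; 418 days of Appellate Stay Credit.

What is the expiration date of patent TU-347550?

2009-10-28

Base term: filing date + 15 years → 16 October 2004.
Clinical Review Extension: 1831 days claimed exceeds the 1420-day cap, so +1420 days → 5 September 2008.
Appellate Stay Credit: +418 days → 28 October 2009.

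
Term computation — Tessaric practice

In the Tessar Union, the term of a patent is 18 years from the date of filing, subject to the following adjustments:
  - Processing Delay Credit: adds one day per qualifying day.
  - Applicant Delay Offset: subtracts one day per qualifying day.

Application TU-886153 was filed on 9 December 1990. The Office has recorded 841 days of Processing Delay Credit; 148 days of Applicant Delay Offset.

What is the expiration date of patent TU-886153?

November 2, 2010

Base term: filing date + 18 years → 9 December 2008.
Processing Delay Credit: +841 days → 30 March 2011.
Applicant Delay Offset: −148 days → 2 November 2010.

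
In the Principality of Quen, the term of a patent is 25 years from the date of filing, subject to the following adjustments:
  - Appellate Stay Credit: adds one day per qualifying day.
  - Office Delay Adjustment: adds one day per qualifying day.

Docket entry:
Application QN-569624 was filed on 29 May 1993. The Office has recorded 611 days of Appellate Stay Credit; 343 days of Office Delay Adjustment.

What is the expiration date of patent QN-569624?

2021-01-07

Base term: filing date + 25 years → 29 May 2018.
Appellate Stay Credit: +611 days → 30 January 2020.
Office Delay Adjustment: +343 days → 7 January 2021.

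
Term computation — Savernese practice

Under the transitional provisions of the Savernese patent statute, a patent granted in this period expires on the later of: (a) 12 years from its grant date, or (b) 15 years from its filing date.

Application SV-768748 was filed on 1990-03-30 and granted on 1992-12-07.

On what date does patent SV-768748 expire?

(a) grant + 12 years → 7 December 2004.
(b) filing + 15 years → 30 March 2005.
Later of the two: 30 March 2005.

2005-03-30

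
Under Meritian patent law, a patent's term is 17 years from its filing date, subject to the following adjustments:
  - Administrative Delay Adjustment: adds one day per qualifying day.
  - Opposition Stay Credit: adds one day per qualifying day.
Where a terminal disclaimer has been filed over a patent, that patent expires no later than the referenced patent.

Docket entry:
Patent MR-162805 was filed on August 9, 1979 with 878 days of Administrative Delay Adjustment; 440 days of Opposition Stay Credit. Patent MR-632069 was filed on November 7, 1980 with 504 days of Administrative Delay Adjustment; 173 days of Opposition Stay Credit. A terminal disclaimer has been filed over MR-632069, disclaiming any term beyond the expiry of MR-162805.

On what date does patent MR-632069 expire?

Natural term of MR-632069:
  Base: filing + 17 years → 7 November 1997.
  Administrative Delay Adjustment: +504 days → 26 March 1999.
  Opposition Stay Credit: +173 days → 15 September 1999.
Expiry of referenced patent MR-162805:
  Base: filing + 17 years → 9 August 1996.
  Administrative Delay Adjustment: +878 days → 4 January 1999.
  Opposition Stay Credit: +440 days → 19 March 2000.
Terminal disclaimer: MR-632069 expires on the earlier of 15 September 1999 and 19 March 2000.

1999-09-15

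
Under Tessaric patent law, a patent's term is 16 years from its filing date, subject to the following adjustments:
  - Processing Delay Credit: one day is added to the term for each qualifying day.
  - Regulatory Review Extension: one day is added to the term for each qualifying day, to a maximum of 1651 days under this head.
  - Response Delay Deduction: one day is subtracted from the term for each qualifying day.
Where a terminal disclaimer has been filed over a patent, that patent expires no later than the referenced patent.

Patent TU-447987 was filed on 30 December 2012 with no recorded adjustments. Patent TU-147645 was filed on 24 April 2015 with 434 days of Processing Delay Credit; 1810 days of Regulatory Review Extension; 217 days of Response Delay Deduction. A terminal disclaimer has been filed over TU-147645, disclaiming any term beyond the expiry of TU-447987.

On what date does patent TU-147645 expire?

2028-12-30

Natural term of TU-147645:
  Base: filing + 16 years → 24 April 2031.
  Processing Delay Credit: +434 days → 1 July 2032.
  Regulatory Review Extension: 1810 days claimed exceeds the 1651-day cap, so +1651 days → 7 January 2037.
  Response Delay Deduction: −217 days → 4 June 2036.
Expiry of referenced patent TU-447987:
  Base: filing + 16 years → 30 December 2028.
Terminal disclaimer: TU-147645 expires on the earlier of 4 June 2036 and 30 December 2028.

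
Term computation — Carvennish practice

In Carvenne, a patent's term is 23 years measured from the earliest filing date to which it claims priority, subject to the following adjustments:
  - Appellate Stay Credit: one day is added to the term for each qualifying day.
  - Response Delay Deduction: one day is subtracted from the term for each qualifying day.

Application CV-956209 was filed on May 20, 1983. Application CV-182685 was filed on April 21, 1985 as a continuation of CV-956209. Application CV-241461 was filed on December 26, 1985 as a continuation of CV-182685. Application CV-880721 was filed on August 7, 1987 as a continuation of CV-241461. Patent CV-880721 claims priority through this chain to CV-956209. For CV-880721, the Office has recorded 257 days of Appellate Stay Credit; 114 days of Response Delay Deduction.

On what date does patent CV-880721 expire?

Earliest priority filing: 20 May 1983.
Base term: 20 May 1983 + 23 years → 20 May 2006.
Appellate Stay Credit: +257 days → 1 February 2007.
Response Delay Deduction: −114 days → 10 October 2006.

October 10, 2006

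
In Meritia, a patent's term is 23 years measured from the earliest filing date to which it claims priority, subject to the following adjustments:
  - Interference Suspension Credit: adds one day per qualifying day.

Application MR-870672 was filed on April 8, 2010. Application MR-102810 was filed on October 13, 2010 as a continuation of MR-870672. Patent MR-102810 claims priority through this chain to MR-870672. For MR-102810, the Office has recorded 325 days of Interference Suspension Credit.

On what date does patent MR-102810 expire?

February 27, 2034

Earliest priority filing: 8 April 2010.
Base term: 8 April 2010 + 23 years → 8 April 2033.
Interference Suspension Credit: +325 days → 27 February 2034.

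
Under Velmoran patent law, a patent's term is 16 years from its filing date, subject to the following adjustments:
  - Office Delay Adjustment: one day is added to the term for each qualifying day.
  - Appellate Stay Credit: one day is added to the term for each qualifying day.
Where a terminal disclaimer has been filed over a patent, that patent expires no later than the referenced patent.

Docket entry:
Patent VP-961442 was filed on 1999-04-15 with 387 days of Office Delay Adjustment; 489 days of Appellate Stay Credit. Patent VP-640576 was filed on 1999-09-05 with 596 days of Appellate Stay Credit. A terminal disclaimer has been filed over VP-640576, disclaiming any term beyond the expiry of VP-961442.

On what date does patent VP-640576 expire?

Natural term of VP-640576:
  Base: filing + 16 years → 5 September 2015.
  Appellate Stay Credit: +596 days → 23 April 2017.
Expiry of referenced patent VP-961442:
  Base: filing + 16 years → 15 April 2015.
  Office Delay Adjustment: +387 days → 6 May 2016.
  Appellate Stay Credit: +489 days → 7 September 2017.
Terminal disclaimer: VP-640576 expires on the earlier of 23 April 2017 and 7 September 2017.

April 23, 2017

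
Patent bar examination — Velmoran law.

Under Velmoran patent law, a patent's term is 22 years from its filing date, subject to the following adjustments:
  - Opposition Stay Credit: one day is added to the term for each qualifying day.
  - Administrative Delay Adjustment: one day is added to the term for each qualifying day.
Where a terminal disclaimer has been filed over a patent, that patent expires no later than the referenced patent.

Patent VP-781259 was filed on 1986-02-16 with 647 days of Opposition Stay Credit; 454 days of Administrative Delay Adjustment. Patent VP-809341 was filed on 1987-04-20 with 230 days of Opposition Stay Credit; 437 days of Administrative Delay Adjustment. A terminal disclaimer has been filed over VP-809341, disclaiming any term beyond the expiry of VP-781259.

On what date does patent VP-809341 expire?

2011-02-16

Natural term of VP-809341:
  Base: filing + 22 years → 20 April 2009.
  Opposition Stay Credit: +230 days → 6 December 2009.
  Administrative Delay Adjustment: +437 days → 16 February 2011.
Expiry of referenced patent VP-781259:
  Base: filing + 22 years → 16 February 2008.
  Opposition Stay Credit: +647 days → 24 November 2009.
  Administrative Delay Adjustment: +454 days → 21 February 2011.
Terminal disclaimer: VP-809341 expires on the earlier of 16 February 2011 and 21 February 2011.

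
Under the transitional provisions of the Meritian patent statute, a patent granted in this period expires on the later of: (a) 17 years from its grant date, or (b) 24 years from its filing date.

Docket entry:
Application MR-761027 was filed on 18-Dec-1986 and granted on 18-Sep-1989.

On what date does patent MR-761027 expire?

(a) grant + 17 years → 18 September 2006.
(b) filing + 24 years → 18 December 2010.
Later of the two: 18 December 2010.

December 18, 2010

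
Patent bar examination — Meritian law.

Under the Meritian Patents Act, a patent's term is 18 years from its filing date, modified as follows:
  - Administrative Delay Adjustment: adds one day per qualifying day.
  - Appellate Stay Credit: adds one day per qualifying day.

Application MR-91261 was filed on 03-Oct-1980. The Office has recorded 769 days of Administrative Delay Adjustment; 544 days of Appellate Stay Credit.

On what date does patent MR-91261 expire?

Base term: filing date + 18 years → 3 October 1998.
Administrative Delay Adjustment: +769 days → 10 November 2000.
Appellate Stay Credit: +544 days → 8 May 2002.

2002-05-08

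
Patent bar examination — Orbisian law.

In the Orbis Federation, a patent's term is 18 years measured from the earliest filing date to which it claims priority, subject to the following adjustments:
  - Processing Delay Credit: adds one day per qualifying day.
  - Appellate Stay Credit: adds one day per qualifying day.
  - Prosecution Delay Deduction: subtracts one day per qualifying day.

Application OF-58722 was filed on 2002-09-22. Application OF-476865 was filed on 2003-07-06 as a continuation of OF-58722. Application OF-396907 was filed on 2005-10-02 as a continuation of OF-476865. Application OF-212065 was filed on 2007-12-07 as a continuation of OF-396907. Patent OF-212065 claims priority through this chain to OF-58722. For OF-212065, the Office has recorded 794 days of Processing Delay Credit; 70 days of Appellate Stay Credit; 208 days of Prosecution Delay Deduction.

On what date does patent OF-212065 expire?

July 10, 2022

Earliest priority filing: 22 September 2002.
Base term: 22 September 2002 + 18 years → 22 September 2020.
Processing Delay Credit: +794 days → 25 November 2022.
Appellate Stay Credit: +70 days → 3 February 2023.
Prosecution Delay Deduction: −208 days → 10 July 2022.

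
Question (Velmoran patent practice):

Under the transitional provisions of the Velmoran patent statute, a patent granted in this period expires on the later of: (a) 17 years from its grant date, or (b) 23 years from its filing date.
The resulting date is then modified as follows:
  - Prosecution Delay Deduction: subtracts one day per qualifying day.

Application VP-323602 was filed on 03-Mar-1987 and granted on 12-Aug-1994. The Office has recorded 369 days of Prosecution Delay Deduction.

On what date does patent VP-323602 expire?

(a) grant + 17 years → 12 August 2011.
(b) filing + 23 years → 3 March 2010.
Later of the two: 12 August 2011.
Prosecution Delay Deduction: −369 days → 8 August 2010.

2010-08-08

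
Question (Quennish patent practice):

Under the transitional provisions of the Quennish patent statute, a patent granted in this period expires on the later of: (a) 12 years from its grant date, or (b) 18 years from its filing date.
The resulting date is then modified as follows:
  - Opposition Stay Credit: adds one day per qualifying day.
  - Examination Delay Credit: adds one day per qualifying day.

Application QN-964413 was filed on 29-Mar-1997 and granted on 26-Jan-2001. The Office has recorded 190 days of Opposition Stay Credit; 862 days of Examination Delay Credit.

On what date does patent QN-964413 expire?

(a) grant + 12 years → 26 January 2013.
(b) filing + 18 years → 29 March 2015.
Later of the two: 29 March 2015.
Opposition Stay Credit: +190 days → 5 October 2015.
Examination Delay Credit: +862 days → 13 February 2018.

2018-02-13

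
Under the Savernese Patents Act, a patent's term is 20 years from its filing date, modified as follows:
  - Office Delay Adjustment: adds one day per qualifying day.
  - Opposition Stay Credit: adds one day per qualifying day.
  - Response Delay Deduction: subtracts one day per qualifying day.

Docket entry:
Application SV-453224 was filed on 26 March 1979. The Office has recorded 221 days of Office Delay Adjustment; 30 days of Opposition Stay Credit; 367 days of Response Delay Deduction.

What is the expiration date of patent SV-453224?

Base term: filing date + 20 years → 26 March 1999.
Office Delay Adjustment: +221 days → 2 November 1999.
Opposition Stay Credit: +30 days → 2 December 1999.
Response Delay Deduction: −367 days → 30 November 1998.

1998-11-30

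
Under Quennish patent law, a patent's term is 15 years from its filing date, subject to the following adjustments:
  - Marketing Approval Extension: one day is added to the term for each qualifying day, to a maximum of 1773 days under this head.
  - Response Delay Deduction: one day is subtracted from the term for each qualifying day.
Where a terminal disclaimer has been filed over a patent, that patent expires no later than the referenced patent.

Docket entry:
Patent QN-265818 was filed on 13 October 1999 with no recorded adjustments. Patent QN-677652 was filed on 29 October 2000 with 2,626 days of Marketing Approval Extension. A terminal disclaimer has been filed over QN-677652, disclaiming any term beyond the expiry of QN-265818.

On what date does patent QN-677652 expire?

2014-10-13

Natural term of QN-677652:
  Base: filing + 15 years → 29 October 2015.
  Marketing Approval Extension: 2626 days claimed exceeds the 1773-day cap, so +1773 days → 5 September 2020.
Expiry of referenced patent QN-265818:
  Base: filing + 15 years → 13 October 2014.
Terminal disclaimer: QN-677652 expires on the earlier of 5 September 2020 and 13 October 2014.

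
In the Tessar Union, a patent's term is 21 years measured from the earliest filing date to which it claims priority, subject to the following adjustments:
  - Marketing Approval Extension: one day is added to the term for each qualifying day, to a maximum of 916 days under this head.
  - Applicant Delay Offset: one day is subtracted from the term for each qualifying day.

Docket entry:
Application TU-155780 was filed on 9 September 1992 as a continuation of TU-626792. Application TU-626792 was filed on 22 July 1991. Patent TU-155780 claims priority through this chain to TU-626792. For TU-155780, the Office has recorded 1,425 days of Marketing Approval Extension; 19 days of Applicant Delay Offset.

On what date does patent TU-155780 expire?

Earliest priority filing: 22 July 1991.
Base term: 22 July 1991 + 21 years → 22 July 2012.
Marketing Approval Extension: 1425 days claimed exceeds the 916-day cap, so +916 days → 24 January 2015.
Applicant Delay Offset: −19 days → 5 January 2015.

January 5, 2015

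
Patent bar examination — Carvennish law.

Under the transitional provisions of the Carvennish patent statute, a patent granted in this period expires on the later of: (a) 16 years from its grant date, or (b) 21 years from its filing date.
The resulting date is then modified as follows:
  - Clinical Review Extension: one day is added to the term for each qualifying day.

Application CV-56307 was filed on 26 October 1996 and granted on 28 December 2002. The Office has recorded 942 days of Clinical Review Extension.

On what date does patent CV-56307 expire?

July 27, 2021

(a) grant + 16 years → 28 December 2018.
(b) filing + 21 years → 26 October 2017.
Later of the two: 28 December 2018.
Clinical Review Extension: +942 days → 27 July 2021.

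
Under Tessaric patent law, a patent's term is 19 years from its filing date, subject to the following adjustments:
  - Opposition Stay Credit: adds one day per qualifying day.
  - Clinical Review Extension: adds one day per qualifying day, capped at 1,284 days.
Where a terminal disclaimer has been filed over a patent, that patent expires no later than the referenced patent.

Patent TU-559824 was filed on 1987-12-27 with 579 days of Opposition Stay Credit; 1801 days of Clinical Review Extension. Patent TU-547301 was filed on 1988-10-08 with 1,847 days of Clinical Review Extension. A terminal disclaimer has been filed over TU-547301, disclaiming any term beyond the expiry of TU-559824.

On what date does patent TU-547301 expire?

Natural term of TU-547301:
  Base: filing + 19 years → 8 October 2007.
  Clinical Review Extension: 1847 days claimed exceeds the 1284-day cap, so +1284 days → 14 April 2011.
Expiry of referenced patent TU-559824:
  Base: filing + 19 years → 27 December 2006.
  Opposition Stay Credit: +579 days → 28 July 2008.
  Clinical Review Extension: 1801 days claimed exceeds the 1284-day cap, so +1284 days → 2 February 2012.
Terminal disclaimer: TU-547301 expires on the earlier of 14 April 2011 and 2 February 2012.

2011-04-14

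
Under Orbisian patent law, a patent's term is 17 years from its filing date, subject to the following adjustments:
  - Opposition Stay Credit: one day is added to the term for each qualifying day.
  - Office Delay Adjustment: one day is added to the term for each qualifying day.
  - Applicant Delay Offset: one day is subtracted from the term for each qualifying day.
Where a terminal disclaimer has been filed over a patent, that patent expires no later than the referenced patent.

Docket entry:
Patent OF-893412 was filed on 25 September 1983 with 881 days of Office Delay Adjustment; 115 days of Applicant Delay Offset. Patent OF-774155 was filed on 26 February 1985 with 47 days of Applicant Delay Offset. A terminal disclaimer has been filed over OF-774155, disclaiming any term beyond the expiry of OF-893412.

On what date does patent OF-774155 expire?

January 10, 2002

Natural term of OF-774155:
  Base: filing + 17 years → 26 February 2002.
  Applicant Delay Offset: −47 days → 10 January 2002.
Expiry of referenced patent OF-893412:
  Base: filing + 17 years → 25 September 2000.
  Office Delay Adjustment: +881 days → 23 February 2003.
  Applicant Delay Offset: −115 days → 31 October 2002.
Terminal disclaimer: OF-774155 expires on the earlier of 10 January 2002 and 31 October 2002.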